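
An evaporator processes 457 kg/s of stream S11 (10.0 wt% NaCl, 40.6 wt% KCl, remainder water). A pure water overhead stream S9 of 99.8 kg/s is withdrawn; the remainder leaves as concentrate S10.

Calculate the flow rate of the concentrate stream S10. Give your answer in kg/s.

357.2 kg/s

Concentrate = 457 − 99.8 = 357.2 kg/s.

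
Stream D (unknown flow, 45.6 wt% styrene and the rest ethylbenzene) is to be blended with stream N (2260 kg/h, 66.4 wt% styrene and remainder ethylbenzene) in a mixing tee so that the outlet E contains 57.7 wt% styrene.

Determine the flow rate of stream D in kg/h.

Let D be the unknown flow. Total out = 2260 + D.
styrene balance: 1500.6 + 0.456·D = 0.577·(2260 + D)
(0.456 − 0.577)·D = 0.577×2260 − 1500.6 = -196.62
D = -196.62 / -0.121 = 1625 kg/h

1625 kg/h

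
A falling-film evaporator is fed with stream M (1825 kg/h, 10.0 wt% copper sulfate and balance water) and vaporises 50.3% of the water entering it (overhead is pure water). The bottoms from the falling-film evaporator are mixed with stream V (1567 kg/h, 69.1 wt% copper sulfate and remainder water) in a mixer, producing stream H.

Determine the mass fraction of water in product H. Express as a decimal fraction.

0.507

Vapour removed = 0.503×0.900×1825 = 826.18 kg/h; concentrate = 998.82 kg/h.
water reaching the mixer = 816.32 (from concentrate) + 1567×0.309 = 1300.5 kg/h.
Product flow = 998.82 + 1567 = 2565.8 kg/h; water fraction = 0.507.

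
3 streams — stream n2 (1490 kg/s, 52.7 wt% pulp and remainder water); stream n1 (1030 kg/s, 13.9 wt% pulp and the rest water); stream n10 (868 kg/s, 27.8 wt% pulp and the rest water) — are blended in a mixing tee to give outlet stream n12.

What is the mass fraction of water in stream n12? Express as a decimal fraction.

Total flow out = 1490 + 1030 + 868 = 3388 kg/s.
water in = 1490×0.473 + 1030×0.861 + 868×0.722 = 2218.3 kg/s.
water mass fraction in n12 = 2218.3/3388 = 0.6548.

0.6548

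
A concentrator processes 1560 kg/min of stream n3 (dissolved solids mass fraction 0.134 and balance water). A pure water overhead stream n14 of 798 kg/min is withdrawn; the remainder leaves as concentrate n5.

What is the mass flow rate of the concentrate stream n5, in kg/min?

762 kg/min

Concentrate = 1560 − 798 = 762 kg/min.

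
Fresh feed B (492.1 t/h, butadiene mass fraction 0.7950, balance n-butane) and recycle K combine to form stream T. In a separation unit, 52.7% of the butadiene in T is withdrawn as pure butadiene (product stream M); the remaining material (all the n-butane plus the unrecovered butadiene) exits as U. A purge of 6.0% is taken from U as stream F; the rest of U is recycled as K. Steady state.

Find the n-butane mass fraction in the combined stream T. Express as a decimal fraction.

n-butane enters only via B and leaves only via the purge: 492.1×0.205 = 0.060×(n-butane in U), and the separation unit passes all n-butane, so n-butane in T = n-butane in U = 1681.3 t/h.
butadiene in T: m_A = 492.1×0.795 + (1−0.060)·(1−0.527)·m_A, so m_A = 391.22/0.5554 = 704.42 t/h.
T = 704.42 + 1681.3 = 2385.8 t/h.
n-butane fraction in T = 1681.3/2385.8 = 0.7047.

0.7047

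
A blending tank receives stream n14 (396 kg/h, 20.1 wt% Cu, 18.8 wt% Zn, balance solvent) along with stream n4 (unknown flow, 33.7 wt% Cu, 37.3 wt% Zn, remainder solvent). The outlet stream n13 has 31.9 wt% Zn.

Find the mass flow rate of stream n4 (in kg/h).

Let n4 be the unknown flow. Total out = 396 + n4.
Zn balance: 74.448 + 0.373·n4 = 0.319·(396 + n4)
(0.373 − 0.319)·n4 = 0.319×396 − 74.448 = 51.876
n4 = 51.876 / 0.054 = 960.67 kg/h

960.7 kg/h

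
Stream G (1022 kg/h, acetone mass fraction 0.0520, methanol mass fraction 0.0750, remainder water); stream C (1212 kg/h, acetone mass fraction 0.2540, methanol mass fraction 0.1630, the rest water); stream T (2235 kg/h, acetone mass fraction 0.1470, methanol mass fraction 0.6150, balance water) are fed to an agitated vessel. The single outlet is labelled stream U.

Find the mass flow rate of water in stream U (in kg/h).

2131 kg/h

water out = water in = 1022×0.873 + 1212×0.583 + 2235×0.238 = 2130.7 kg/h.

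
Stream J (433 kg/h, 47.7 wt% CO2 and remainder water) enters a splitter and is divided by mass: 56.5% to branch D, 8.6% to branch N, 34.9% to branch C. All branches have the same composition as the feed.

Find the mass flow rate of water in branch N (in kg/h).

Branch N total = 0.086×433 = 37.238 kg/h.
water in N = 0.523×37.238 = 19.475 kg/h.

19.48 kg/h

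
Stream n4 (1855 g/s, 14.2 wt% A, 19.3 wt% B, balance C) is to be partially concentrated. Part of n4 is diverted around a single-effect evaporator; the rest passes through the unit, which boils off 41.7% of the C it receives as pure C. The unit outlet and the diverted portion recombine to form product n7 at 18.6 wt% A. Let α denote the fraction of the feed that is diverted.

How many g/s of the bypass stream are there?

272.6 g/s

All 1855×0.142 = 263.41 g/s of A reaches n7, so n7 = 263.41/0.186 = 1416.2 g/s and vapour = 438.82 g/s.
The evaporator receives (1−α)·1855 of feed at 0.665 C and removes 0.417 of that C:
0.417×0.665×(1−α)×1855 = 438.82
(1−α) = 438.82/514.4 = 0.8531;  α = 0.1469.
Bypass flow = 0.1469×1855 = 272.56 g/s.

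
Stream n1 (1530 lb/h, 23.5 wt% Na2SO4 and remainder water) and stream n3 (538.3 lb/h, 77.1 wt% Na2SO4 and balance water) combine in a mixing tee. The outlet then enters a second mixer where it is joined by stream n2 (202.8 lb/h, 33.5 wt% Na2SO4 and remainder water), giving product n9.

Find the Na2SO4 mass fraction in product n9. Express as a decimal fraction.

0.371

Overall, product flow = 2271.1 lb/h.
Na2SO4 in = 1530×0.235 + 538.3×0.771 + 202.8×0.335 = 842.52 lb/h.
Na2SO4 fraction in n9 = 0.371.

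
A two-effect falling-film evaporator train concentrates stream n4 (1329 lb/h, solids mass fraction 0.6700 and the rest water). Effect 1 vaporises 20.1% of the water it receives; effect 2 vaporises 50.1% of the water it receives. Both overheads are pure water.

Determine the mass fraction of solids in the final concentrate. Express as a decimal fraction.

0.8359

water in feed = 1329×0.330 = 438.57 lb/h.
After stage 1: water left = (1−0.201)×438.57 = 350.42; stream total = 1240.8 lb/h.
After stage 2: water left = (1−0.501)×350.42 = 174.86; final concentrate = 1065.3 lb/h.
solids fraction = 890.43/1065.3 = 0.8359.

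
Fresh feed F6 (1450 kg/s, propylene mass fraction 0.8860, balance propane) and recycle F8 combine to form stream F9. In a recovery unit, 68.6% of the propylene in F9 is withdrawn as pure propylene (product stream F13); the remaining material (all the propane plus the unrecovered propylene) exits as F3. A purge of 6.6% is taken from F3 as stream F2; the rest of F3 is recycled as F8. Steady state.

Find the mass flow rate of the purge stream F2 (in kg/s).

203 kg/s

propane enters only via F6 and leaves only via the purge: 1450×0.114 = 0.066×(propane in F3), and the recovery unit passes all propane, so propane in F9 = propane in F3 = 2504.5 kg/s.
propylene in F9: m_A = 1450×0.886 + (1−0.066)·(1−0.686)·m_A, so m_A = 1284.7/0.7067 = 1817.8 kg/s.
F3 = (1−0.686)×1817.8 + 2504.5 = 3075.3 kg/s.
Purge F2 = 0.066×3075.3 = 202.97 kg/s.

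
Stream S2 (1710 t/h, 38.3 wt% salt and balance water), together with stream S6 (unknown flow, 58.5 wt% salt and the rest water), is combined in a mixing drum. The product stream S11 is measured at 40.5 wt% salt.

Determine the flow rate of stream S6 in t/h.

209 t/h

Let S6 be the unknown flow. Total out = 1710 + S6.
salt balance: 654.93 + 0.585·S6 = 0.405·(1710 + S6)
(0.585 − 0.405)·S6 = 0.405×1710 − 654.93 = 37.62
S6 = 37.62 / 0.180 = 209 t/h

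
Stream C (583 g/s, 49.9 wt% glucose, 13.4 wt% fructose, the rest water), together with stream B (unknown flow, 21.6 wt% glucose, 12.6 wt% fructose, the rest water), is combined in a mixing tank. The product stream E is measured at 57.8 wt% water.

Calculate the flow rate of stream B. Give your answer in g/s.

1538 g/s

Let B be the unknown flow. Total out = 583 + B.
water balance: 213.96 + 0.658·B = 0.578·(583 + B)
(0.658 − 0.578)·B = 0.578×583 − 213.96 = 123.01
B = 123.01 / 0.080 = 1537.7 g/s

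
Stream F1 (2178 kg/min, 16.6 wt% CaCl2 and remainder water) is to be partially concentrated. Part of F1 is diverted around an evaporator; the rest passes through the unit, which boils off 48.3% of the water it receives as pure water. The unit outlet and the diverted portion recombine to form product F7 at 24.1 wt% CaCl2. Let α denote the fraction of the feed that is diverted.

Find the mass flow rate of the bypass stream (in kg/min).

495.4 kg/min

All 2178×0.166 = 361.55 kg/min of CaCl2 reaches F7, so F7 = 361.55/0.241 = 1500.2 kg/min and vapour = 677.8 kg/min.
The evaporator receives (1−α)·2178 of feed at 0.834 water and removes 0.483 of that water:
0.483×0.834×(1−α)×2178 = 677.8
(1−α) = 677.8/877.35 = 0.7726;  α = 0.2274.
Bypass flow = 0.2274×2178 = 495.37 kg/min.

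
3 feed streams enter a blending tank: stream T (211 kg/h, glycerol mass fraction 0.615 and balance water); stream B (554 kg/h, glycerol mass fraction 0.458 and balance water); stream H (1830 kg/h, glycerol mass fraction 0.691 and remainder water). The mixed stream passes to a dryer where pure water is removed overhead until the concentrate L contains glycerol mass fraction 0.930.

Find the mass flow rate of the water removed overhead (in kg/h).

822.9 kg/h

glycerol entering = 211×0.615 + 554×0.458 + 1830×0.691 = 1648 kg/h.
All glycerol reports to L, so L = 1648/0.930 = 1772.1 kg/h.
Total feed = 2595 kg/h; overhead = 2595 − 1772.1 = 822.93 kg/h.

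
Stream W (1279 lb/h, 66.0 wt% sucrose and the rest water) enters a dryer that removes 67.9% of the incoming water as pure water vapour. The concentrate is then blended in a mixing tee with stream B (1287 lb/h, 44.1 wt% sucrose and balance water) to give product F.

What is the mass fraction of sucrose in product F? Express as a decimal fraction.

0.622

Vapour removed = 0.679×0.340×1279 = 295.27 lb/h; concentrate = 983.73 lb/h.
sucrose reaching the mixer = 844.14 (from concentrate) + 1287×0.441 = 1411.7 lb/h.
Product flow = 983.73 + 1287 = 2270.7 lb/h; sucrose fraction = 0.622.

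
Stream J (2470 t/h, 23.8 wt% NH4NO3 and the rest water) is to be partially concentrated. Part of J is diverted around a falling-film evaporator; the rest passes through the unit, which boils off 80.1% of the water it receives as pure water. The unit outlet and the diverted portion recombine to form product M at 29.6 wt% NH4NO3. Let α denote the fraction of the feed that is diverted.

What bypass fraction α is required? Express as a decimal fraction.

0.679

All 2470×0.238 = 587.86 t/h of NH4NO3 reaches M, so M = 587.86/0.296 = 1986 t/h and vapour = 483.99 t/h.
The evaporator receives (1−α)·2470 of feed at 0.762 water and removes 0.801 of that water:
0.801×0.762×(1−α)×2470 = 483.99
(1−α) = 483.99/1507.6 = 0.3210;  α = 0.6790.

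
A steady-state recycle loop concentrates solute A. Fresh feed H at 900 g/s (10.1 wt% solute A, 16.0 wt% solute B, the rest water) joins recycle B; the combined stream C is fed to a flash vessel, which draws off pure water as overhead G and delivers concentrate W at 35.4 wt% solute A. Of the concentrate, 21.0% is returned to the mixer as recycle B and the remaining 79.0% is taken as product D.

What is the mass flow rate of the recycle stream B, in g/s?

Overall solute A balance (none leaves overhead): solute A in fresh feed = solute A in product, i.e. 900×0.101 = (1−0.210)·W·0.354.
W = 90.9/(0.354×0.790) = 325.04 g/s.
Recycle B = 0.210×325.04 = 68.258 g/s.

68.26 g/s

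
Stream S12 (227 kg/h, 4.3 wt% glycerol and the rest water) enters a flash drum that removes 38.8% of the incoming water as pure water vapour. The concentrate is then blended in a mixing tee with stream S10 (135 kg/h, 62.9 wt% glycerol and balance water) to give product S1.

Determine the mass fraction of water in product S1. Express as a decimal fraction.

0.659

Vapour removed = 0.388×0.957×227 = 84.289 kg/h; concentrate = 142.71 kg/h.
water reaching the mixer = 132.95 (from concentrate) + 135×0.371 = 183.04 kg/h.
Product flow = 142.71 + 135 = 277.71 kg/h; water fraction = 0.659.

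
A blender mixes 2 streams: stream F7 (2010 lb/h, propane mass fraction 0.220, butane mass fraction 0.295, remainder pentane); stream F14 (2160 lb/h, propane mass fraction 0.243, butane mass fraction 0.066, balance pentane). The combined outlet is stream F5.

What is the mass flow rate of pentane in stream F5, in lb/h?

pentane out = pentane in = 2010×0.485 + 2160×0.691 = 2467.4 lb/h.

2467 lb/h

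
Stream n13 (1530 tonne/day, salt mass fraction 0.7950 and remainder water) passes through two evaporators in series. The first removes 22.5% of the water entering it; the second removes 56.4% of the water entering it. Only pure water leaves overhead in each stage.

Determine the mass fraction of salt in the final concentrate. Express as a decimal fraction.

water in feed = 1530×0.205 = 313.65 tonne/day.
After stage 1: water left = (1−0.225)×313.65 = 243.08; stream total = 1459.4 tonne/day.
After stage 2: water left = (1−0.564)×243.08 = 105.98; final concentrate = 1322.3 tonne/day.
salt fraction = 1216.4/1322.3 = 0.9199.

0.9199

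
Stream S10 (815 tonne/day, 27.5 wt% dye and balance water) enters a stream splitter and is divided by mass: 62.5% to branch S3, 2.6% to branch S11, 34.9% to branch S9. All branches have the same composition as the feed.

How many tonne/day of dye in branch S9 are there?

78.22 tonne/day

Branch S9 total = 0.349×815 = 284.44 tonne/day.
dye in S9 = 0.275×284.44 = 78.22 tonne/day.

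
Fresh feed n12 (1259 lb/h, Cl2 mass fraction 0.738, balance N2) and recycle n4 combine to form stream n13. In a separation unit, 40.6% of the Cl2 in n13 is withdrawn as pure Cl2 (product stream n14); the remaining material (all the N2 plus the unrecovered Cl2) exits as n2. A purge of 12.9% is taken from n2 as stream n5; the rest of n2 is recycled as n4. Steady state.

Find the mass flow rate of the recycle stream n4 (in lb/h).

N2 enters only via n12 and leaves only via the purge: 1259×0.262 = 0.129×(N2 in n2), and the separation unit passes all N2, so N2 in n13 = N2 in n2 = 2557 lb/h.
Cl2 in n13: m_A = 1259×0.738 + (1−0.129)·(1−0.406)·m_A, so m_A = 929.14/0.4826 = 1925.2 lb/h.
n2 = (1−0.406)×1925.2 + 2557 = 3700.6 lb/h.
Recycle n4 = (1−0.129)×3700.6 = 3223.2 lb/h.

3223 lb/h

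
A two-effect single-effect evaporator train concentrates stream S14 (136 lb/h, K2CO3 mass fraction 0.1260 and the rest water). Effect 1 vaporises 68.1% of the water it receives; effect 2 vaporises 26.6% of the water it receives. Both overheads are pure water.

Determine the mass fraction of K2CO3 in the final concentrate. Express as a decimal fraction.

0.3811

water in feed = 136×0.874 = 118.86 lb/h.
After stage 1: water left = (1−0.681)×118.86 = 37.918; stream total = 55.054 lb/h.
After stage 2: water left = (1−0.266)×37.918 = 27.832; final concentrate = 44.968 lb/h.
K2CO3 fraction = 17.136/44.968 = 0.3811.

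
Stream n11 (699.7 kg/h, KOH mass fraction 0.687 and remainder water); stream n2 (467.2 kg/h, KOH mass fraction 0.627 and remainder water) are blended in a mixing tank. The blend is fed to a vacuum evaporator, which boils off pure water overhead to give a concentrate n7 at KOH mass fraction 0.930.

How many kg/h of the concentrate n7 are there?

KOH entering = 699.7×0.687 + 467.2×0.627 = 773.63 kg/h.
All KOH reports to n7, so n7 = 773.63/0.930 = 831.86 kg/h.

831.9 kg/h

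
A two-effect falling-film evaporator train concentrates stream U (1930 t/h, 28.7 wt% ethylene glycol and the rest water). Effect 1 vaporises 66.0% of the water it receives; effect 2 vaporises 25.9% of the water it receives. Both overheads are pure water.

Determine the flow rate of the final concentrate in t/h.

900.6 t/h

water in feed = 1930×0.713 = 1376.1 t/h.
After stage 1: water left = (1−0.660)×1376.1 = 467.87; stream total = 1021.8 t/h.
After stage 2: water left = (1−0.259)×467.87 = 346.69; final concentrate = 900.6 t/h.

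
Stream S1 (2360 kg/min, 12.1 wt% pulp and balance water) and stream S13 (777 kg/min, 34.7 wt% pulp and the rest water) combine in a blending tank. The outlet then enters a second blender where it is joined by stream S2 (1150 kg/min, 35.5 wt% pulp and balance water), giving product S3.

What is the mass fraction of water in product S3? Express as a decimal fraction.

0.7753

Overall, product flow = 4287 kg/min.
water in = 2360×0.879 + 777×0.653 + 1150×0.645 = 3323.6 kg/min.
water fraction in S3 = 0.7753.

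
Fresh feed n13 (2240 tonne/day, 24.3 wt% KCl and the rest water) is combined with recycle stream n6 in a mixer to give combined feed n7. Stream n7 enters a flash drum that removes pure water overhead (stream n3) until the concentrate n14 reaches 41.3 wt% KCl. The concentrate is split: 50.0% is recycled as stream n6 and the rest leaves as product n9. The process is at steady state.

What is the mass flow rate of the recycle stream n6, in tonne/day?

1318 tonne/day

Overall KCl balance (none leaves overhead): KCl in fresh feed = KCl in product, i.e. 2240×0.243 = (1−0.500)·n14·0.413.
n14 = 544.32/(0.413×0.500) = 2635.9 tonne/day.
Recycle n6 = 0.500×2635.9 = 1318 tonne/day.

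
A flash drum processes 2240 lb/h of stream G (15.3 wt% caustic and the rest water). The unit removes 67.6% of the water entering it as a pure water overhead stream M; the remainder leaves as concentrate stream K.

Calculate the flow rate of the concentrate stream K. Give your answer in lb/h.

water entering = 2240×0.847 = 1897.3 lb/h; overhead removed = 0.676×1897.3 = 1282.6 lb/h.
Concentrate = 2240 − 1282.6 = 957.44 lb/h.

957.4 lb/h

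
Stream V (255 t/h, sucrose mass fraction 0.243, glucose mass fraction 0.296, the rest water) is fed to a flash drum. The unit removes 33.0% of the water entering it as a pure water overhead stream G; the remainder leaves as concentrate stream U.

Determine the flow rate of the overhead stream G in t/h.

38.79 t/h

water entering = 255×0.461 = 117.56 t/h; overhead removed = 0.330×117.56 = 38.793 t/h.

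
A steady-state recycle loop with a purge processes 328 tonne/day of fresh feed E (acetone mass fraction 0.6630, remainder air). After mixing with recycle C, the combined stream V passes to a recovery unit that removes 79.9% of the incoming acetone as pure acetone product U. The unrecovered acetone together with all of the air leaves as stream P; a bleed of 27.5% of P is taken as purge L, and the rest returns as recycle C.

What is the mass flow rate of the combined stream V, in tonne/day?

air enters only via E and leaves only via the purge: 328×0.337 = 0.275×(air in P), and the recovery unit passes all air, so air in V = air in P = 401.95 tonne/day.
acetone in V: m_A = 328×0.663 + (1−0.275)·(1−0.799)·m_A, so m_A = 217.46/0.8543 = 254.56 tonne/day.
V = 254.56 + 401.95 = 656.51 tonne/day.

656.5 tonne/day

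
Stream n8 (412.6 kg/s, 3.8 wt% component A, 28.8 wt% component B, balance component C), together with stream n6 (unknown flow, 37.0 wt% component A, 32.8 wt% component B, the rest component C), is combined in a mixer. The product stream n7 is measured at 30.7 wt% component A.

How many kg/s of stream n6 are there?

Let n6 be the unknown flow. Total out = 412.6 + n6.
component A balance: 15.679 + 0.370·n6 = 0.307·(412.6 + n6)
(0.370 − 0.307)·n6 = 0.307×412.6 − 15.679 = 110.99
n6 = 110.99 / 0.063 = 1761.7 kg/s

1762 kg/s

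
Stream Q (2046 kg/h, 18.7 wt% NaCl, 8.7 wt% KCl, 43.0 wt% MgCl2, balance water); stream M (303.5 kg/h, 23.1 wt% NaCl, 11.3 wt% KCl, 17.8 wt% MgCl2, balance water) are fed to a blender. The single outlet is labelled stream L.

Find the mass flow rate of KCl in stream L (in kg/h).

KCl out = KCl in = 2046×0.087 + 303.5×0.113 = 212.3 kg/h.

212.3 kg/h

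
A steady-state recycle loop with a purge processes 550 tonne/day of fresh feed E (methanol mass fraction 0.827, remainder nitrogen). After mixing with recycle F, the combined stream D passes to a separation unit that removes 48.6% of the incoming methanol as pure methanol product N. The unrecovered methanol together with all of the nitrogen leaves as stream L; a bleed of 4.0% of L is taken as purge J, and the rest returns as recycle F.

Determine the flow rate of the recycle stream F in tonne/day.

2727 tonne/day

nitrogen enters only via E and leaves only via the purge: 550×0.173 = 0.040×(nitrogen in L), and the separation unit passes all nitrogen, so nitrogen in D = nitrogen in L = 2378.7 tonne/day.
methanol in D: m_A = 550×0.827 + (1−0.040)·(1−0.486)·m_A, so m_A = 454.85/0.5066 = 897.92 tonne/day.
L = (1−0.486)×897.92 + 2378.7 = 2840.3 tonne/day.
Recycle F = (1−0.040)×2840.3 = 2726.7 tonne/day.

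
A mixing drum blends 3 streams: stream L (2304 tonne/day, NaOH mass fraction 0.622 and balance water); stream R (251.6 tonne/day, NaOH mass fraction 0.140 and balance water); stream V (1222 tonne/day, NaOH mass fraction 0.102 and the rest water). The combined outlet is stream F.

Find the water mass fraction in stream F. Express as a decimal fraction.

0.578

Total flow out = 2304 + 251.6 + 1222 = 3777.6 tonne/day.
water in = 2304×0.378 + 251.6×0.860 + 1222×0.898 = 2184.6 tonne/day.
water mass fraction in F = 2184.6/3777.6 = 0.578.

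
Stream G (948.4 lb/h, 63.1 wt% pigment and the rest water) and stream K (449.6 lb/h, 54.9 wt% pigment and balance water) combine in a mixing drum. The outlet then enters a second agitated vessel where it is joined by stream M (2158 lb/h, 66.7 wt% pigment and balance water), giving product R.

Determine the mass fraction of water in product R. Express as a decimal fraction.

Overall, product flow = 3556 lb/h.
water in = 948.4×0.369 + 449.6×0.451 + 2158×0.333 = 1271.3 lb/h.
water fraction in R = 0.358.

0.358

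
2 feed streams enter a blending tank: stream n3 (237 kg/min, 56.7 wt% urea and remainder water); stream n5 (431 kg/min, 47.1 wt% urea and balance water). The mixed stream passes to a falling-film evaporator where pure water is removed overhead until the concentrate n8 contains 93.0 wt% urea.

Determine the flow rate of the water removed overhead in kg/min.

urea entering = 237×0.567 + 431×0.471 = 337.38 kg/min.
All urea reports to n8, so n8 = 337.38/0.930 = 362.77 kg/min.
Total feed = 668 kg/min; overhead = 668 − 362.77 = 305.23 kg/min.

305.2 kg/min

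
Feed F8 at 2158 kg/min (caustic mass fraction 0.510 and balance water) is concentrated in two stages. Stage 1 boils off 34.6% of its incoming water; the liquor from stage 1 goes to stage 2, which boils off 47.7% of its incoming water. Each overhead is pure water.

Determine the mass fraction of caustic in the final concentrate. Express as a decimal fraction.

0.753

water in feed = 2158×0.490 = 1057.4 kg/min.
After stage 1: water left = (1−0.346)×1057.4 = 691.55; stream total = 1792.1 kg/min.
After stage 2: water left = (1−0.477)×691.55 = 361.68; final concentrate = 1462.3 kg/min.
caustic fraction = 1100.6/1462.3 = 0.753.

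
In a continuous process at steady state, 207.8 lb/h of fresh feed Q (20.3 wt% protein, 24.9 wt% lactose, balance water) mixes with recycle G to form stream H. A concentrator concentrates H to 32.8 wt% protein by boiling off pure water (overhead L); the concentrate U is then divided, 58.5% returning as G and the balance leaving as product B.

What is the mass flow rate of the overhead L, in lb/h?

Overall protein balance (none leaves overhead): protein in fresh feed = protein in product, i.e. 207.8×0.203 = (1−0.585)·U·0.328.
U = 42.183/(0.328×0.415) = 309.9 lb/h.
Recycle G = 0.585×309.9 = 181.29 lb/h.
Combined feed H = 207.8 + 181.29 = 389.09 lb/h.
Overhead L = H − U = 389.09 − 309.9 = 79.192 lb/h.

79.19 lb/h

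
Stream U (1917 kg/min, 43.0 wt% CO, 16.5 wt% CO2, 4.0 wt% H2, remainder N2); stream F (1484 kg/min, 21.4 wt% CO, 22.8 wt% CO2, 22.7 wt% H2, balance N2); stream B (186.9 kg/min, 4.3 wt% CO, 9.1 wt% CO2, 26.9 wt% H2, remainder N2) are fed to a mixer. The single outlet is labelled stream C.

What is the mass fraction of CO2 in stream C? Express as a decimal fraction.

0.1872

Total flow out = 1917 + 1484 + 186.9 = 3587.9 kg/min.
CO2 in = 1917×0.165 + 1484×0.228 + 186.9×0.091 = 671.66 kg/min.
CO2 mass fraction in C = 671.66/3587.9 = 0.1872.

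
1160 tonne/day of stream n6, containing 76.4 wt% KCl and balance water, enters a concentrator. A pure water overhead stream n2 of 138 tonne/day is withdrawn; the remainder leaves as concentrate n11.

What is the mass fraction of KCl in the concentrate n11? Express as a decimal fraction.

0.867

KCl is not removed: 1160×0.764 = 886.24 tonne/day of KCl enters n11.
Concentrate = 1160 − 138 = 1022 tonne/day.
Mass fraction = 886.24/1022 = 0.867.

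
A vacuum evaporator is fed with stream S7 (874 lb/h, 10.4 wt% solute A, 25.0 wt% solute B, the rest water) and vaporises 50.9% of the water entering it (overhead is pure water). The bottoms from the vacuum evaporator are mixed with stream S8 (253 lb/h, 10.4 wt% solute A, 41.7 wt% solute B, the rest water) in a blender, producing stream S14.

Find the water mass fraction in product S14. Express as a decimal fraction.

Vapour removed = 0.509×0.646×874 = 287.38 lb/h; concentrate = 586.62 lb/h.
water reaching the mixer = 277.22 (from concentrate) + 253×0.479 = 398.41 lb/h.
Product flow = 586.62 + 253 = 839.62 lb/h; water fraction = 0.475.

0.475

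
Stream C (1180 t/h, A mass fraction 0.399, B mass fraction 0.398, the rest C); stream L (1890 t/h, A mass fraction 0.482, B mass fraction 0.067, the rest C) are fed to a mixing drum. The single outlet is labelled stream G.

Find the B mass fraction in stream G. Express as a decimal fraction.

Total flow out = 1180 + 1890 = 3070 t/h.
B in = 1180×0.398 + 1890×0.067 = 596.27 t/h.
B mass fraction in G = 596.27/3070 = 0.194.

0.194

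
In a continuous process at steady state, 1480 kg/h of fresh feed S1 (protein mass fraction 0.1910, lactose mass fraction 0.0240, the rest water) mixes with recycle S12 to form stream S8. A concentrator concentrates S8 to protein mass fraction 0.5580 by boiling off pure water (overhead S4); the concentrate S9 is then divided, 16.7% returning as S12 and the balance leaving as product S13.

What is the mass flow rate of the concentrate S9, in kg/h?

608.2 kg/h

Overall protein balance (none leaves overhead): protein in fresh feed = protein in product, i.e. 1480×0.191 = (1−0.167)·S9·0.558.
S9 = 282.68/(0.558×0.833) = 608.16 kg/h.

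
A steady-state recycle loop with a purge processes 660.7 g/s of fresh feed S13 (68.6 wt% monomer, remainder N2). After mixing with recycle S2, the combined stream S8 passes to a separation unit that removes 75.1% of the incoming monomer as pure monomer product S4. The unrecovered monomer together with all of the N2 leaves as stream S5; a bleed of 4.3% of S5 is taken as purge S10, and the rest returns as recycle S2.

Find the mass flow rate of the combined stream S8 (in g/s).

N2 enters only via S13 and leaves only via the purge: 660.7×0.314 = 0.043×(N2 in S5), and the separation unit passes all N2, so N2 in S8 = N2 in S5 = 4824.6 g/s.
monomer in S8: m_A = 660.7×0.686 + (1−0.043)·(1−0.751)·m_A, so m_A = 453.24/0.7617 = 595.03 g/s.
S8 = 595.03 + 4824.6 = 5419.7 g/s.

5420 g/s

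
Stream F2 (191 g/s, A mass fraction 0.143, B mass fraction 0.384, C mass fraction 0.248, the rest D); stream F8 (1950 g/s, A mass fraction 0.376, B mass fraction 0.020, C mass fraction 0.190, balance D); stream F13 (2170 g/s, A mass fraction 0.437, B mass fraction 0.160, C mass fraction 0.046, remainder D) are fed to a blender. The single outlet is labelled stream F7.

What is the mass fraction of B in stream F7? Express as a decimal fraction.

0.107

Total flow out = 191 + 1950 + 2170 = 4311 g/s.
B in = 191×0.384 + 1950×0.020 + 2170×0.160 = 459.54 g/s.
B mass fraction in F7 = 459.54/4311 = 0.107.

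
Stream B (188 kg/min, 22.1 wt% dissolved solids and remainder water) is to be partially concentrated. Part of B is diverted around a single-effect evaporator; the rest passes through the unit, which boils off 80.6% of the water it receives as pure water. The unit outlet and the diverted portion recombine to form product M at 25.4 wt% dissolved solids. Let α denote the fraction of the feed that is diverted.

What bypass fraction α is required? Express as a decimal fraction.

0.793

All 188×0.221 = 41.548 kg/min of dissolved solids reaches M, so M = 41.548/0.254 = 163.57 kg/min and vapour = 24.425 kg/min.
The evaporator receives (1−α)·188 of feed at 0.779 water and removes 0.806 of that water:
0.806×0.779×(1−α)×188 = 24.425
(1−α) = 24.425/118.04 = 0.2069;  α = 0.7931.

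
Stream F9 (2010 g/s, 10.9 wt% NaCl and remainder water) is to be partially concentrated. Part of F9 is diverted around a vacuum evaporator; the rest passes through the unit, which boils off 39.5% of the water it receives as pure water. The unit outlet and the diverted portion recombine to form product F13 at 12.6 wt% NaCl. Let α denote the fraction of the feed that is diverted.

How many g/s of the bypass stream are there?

1239 g/s

All 2010×0.109 = 219.09 g/s of NaCl reaches F13, so F13 = 219.09/0.126 = 1738.8 g/s and vapour = 271.19 g/s.
The evaporator receives (1−α)·2010 of feed at 0.891 water and removes 0.395 of that water:
0.395×0.891×(1−α)×2010 = 271.19
(1−α) = 271.19/707.41 = 0.3834;  α = 0.6166.
Bypass flow = 0.6166×2010 = 1239.5 g/s.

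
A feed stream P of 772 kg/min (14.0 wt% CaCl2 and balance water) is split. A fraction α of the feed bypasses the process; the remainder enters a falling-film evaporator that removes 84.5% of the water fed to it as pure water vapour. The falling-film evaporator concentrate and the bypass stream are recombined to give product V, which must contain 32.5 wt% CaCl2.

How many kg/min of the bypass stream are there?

167.3 kg/min

All 772×0.140 = 108.08 kg/min of CaCl2 reaches V, so V = 108.08/0.325 = 332.55 kg/min and vapour = 439.45 kg/min.
The evaporator receives (1−α)·772 of feed at 0.860 water and removes 0.845 of that water:
0.845×0.860×(1−α)×772 = 439.45
(1−α) = 439.45/561.01 = 0.7833;  α = 0.2167.
Bypass flow = 0.2167×772 = 167.29 kg/min.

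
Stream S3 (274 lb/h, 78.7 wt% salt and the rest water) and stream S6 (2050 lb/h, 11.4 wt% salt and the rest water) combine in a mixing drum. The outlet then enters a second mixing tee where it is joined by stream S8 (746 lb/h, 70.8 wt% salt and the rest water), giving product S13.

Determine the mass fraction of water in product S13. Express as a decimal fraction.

0.682

Overall, product flow = 3070 lb/h.
water in = 274×0.213 + 2050×0.886 + 746×0.292 = 2092.5 lb/h.
water fraction in S13 = 0.682.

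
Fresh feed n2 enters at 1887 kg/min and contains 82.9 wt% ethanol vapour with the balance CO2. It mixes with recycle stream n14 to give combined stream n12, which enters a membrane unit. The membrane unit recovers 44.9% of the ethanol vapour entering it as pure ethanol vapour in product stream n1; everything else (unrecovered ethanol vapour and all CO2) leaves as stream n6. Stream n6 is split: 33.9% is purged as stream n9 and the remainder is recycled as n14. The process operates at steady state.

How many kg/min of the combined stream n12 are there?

CO2 enters only via n2 and leaves only via the purge: 1887×0.171 = 0.339×(CO2 in n6), and the membrane unit passes all CO2, so CO2 in n12 = CO2 in n6 = 951.85 kg/min.
ethanol vapour in n12: m_A = 1887×0.829 + (1−0.339)·(1−0.449)·m_A, so m_A = 1564.3/0.6358 = 2460.4 kg/min.
n12 = 2460.4 + 951.85 = 3412.3 kg/min.

3412 kg/min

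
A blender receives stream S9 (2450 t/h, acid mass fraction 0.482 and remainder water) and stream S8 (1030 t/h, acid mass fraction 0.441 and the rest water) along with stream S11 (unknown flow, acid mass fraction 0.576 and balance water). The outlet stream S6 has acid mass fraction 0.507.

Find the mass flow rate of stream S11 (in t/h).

1873 t/h

Let S11 be the unknown flow. Total out = 3480 + S11.
acid balance: 1635.1 + 0.576·S11 = 0.507·(3480 + S11)
(0.576 − 0.507)·S11 = 0.507×3480 − 1635.1 = 129.23
S11 = 129.23 / 0.069 = 1872.9 t/h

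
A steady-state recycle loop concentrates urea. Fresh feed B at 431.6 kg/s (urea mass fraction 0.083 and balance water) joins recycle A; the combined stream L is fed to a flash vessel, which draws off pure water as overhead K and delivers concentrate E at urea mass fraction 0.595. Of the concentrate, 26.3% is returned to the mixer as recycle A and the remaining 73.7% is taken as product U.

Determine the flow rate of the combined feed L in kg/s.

453.1 kg/s

Overall urea balance (none leaves overhead): urea in fresh feed = urea in product, i.e. 431.6×0.083 = (1−0.263)·E·0.595.
E = 35.823/(0.595×0.737) = 81.691 kg/s.
Recycle A = 0.263×81.691 = 21.485 kg/s.
Combined feed L = 431.6 + 21.485 = 453.08 kg/s.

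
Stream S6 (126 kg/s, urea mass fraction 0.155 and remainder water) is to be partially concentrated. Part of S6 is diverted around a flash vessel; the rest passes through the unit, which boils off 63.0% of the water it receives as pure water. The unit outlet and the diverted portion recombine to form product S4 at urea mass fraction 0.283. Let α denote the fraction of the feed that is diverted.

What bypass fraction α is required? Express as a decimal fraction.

All 126×0.155 = 19.53 kg/s of urea reaches S4, so S4 = 19.53/0.283 = 69.011 kg/s and vapour = 56.989 kg/s.
The evaporator receives (1−α)·126 of feed at 0.845 water and removes 0.630 of that water:
0.630×0.845×(1−α)×126 = 56.989
(1−α) = 56.989/67.076 = 0.8496;  α = 0.1504.

0.150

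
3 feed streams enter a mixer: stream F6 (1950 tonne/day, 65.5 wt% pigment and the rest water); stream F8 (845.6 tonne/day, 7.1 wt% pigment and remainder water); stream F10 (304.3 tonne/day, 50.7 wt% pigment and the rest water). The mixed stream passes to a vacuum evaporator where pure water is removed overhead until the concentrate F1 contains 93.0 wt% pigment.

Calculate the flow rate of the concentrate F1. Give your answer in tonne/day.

pigment entering = 1950×0.655 + 845.6×0.071 + 304.3×0.507 = 1491.6 tonne/day.
All pigment reports to F1, so F1 = 1491.6/0.930 = 1603.8 tonne/day.

1604 tonne/day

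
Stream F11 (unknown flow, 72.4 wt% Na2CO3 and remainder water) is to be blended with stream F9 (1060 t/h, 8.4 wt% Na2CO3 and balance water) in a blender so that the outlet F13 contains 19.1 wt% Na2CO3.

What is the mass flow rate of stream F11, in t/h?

Let F11 be the unknown flow. Total out = 1060 + F11.
Na2CO3 balance: 89.04 + 0.724·F11 = 0.191·(1060 + F11)
(0.724 − 0.191)·F11 = 0.191×1060 − 89.04 = 113.42
F11 = 113.42 / 0.533 = 212.8 t/h

212.8 t/h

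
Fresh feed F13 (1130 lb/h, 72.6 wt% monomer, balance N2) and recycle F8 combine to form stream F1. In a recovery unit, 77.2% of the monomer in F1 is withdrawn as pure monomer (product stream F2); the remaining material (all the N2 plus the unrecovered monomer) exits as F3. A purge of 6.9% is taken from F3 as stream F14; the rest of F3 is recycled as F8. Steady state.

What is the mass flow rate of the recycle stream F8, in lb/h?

4399 lb/h

N2 enters only via F13 and leaves only via the purge: 1130×0.274 = 0.069×(N2 in F3), and the recovery unit passes all N2, so N2 in F1 = N2 in F3 = 4487.2 lb/h.
monomer in F1: m_A = 1130×0.726 + (1−0.069)·(1−0.772)·m_A, so m_A = 820.38/0.7877 = 1041.4 lb/h.
F3 = (1−0.772)×1041.4 + 4487.2 = 4724.7 lb/h.
Recycle F8 = (1−0.069)×4724.7 = 4398.7 lb/h.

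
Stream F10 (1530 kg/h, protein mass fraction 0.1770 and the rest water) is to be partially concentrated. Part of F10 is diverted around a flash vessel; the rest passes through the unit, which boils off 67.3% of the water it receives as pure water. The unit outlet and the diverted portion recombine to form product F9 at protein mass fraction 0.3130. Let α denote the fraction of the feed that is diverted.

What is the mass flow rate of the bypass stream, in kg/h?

All 1530×0.177 = 270.81 kg/h of protein reaches F9, so F9 = 270.81/0.313 = 865.21 kg/h and vapour = 664.79 kg/h.
The evaporator receives (1−α)·1530 of feed at 0.823 water and removes 0.673 of that water:
0.673×0.823×(1−α)×1530 = 664.79
(1−α) = 664.79/847.43 = 0.7845;  α = 0.2155.
Bypass flow = 0.2155×1530 = 329.75 kg/h.

329.8 kg/h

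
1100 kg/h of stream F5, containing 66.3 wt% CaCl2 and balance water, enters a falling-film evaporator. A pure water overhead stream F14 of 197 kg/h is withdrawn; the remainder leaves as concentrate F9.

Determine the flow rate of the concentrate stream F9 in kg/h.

Concentrate = 1100 − 197 = 903 kg/h.

903 kg/h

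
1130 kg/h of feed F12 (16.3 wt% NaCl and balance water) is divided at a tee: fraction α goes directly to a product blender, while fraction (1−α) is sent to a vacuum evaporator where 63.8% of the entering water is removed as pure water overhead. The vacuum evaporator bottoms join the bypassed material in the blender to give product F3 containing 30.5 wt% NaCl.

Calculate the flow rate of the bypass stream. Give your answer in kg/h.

144.8 kg/h

All 1130×0.163 = 184.19 kg/h of NaCl reaches F3, so F3 = 184.19/0.305 = 603.9 kg/h and vapour = 526.1 kg/h.
The evaporator receives (1−α)·1130 of feed at 0.837 water and removes 0.638 of that water:
0.638×0.837×(1−α)×1130 = 526.1
(1−α) = 526.1/603.43 = 0.8719;  α = 0.1281.
Bypass flow = 0.1281×1130 = 144.81 kg/h.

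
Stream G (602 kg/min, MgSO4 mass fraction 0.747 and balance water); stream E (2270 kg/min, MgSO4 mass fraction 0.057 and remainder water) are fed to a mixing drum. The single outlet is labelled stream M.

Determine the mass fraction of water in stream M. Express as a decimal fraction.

0.798

Total flow out = 602 + 2270 = 2872 kg/min.
water in = 602×0.253 + 2270×0.943 = 2292.9 kg/min.
water mass fraction in M = 2292.9/2872 = 0.798.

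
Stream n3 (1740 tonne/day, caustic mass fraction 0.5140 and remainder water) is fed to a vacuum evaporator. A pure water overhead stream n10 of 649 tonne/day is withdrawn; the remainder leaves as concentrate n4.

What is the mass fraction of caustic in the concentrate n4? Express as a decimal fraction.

caustic is not removed: 1740×0.514 = 894.36 tonne/day of caustic enters n4.
Concentrate = 1740 − 649 = 1091 tonne/day.
Mass fraction = 894.36/1091 = 0.8198.

0.8198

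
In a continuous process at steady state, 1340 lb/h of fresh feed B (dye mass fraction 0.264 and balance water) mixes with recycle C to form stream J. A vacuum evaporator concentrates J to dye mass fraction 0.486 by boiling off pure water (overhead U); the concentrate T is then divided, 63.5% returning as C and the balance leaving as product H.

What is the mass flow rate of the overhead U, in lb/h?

612.1 lb/h

Overall dye balance (none leaves overhead): dye in fresh feed = dye in product, i.e. 1340×0.264 = (1−0.635)·T·0.486.
T = 353.76/(0.486×0.365) = 1994.2 lb/h.
Recycle C = 0.635×1994.2 = 1266.3 lb/h.
Combined feed J = 1340 + 1266.3 = 2606.3 lb/h.
Overhead U = J − T = 2606.3 − 1994.2 = 612.1 lb/h.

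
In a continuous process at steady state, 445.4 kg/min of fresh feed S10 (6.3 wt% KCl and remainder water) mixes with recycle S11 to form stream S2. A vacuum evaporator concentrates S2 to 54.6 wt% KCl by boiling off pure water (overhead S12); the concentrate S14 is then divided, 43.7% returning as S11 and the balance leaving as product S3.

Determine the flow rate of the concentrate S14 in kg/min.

91.28 kg/min

Overall KCl balance (none leaves overhead): KCl in fresh feed = KCl in product, i.e. 445.4×0.063 = (1−0.437)·S14·0.546.
S14 = 28.06/(0.546×0.563) = 91.283 kg/min.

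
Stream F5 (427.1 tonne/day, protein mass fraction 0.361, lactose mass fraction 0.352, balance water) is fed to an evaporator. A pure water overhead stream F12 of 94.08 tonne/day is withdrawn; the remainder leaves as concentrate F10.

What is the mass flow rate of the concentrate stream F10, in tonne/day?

Concentrate = 427.1 − 94.08 = 333.02 tonne/day.

333 tonne/day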